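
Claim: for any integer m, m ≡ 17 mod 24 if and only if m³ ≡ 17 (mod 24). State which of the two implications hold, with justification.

Both directions hold; the statement is true.

(→) Suppose m ≡ 17 mod 24. Write m = 24j + 17. Then (24j + 17)³ = 13824j³ + 29376j² + 20808j + 4913 = 24(576j³ + 1224j² + 867j + 204) + 17, so m³ ≡ 17 (mod 24).

(←) Conversely, suppose m³ ≡ 17 (mod 24). The only residue r in {0, …, 23} with r³ ≡ 17 (mod 24) is r = 17, so m ≡ 17 (mod 24).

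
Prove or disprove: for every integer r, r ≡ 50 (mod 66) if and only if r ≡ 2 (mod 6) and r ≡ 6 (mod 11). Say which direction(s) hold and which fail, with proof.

[⇐] If r ≡ 2 (mod 6) and r ≡ 6 (mod 11), then by the Chinese remainder theorem r ≡ 50 (mod 66). This is exactly r ≡ 50 (mod 66).

[⇒] Suppose r ≡ 50 (mod 66); write r = 66j + 50. Since 6 ∣ 66, reducing mod 6 gives r ≡ 50 ≡ 2 (mod 6); since 11 ∣ 66, reducing mod 11 gives r ≡ 50 ≡ 6 (mod 11).

Both implications hold.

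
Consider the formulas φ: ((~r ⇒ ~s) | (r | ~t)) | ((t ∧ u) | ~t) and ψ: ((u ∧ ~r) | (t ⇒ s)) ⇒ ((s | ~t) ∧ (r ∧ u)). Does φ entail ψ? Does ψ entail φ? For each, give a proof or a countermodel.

(⇒) fails; (⇐) holds.

(⇒) This fails. Under u = F, t = F, r = F, s = F, the left side is true but the right side is false.

(⇐) Assume the antecedent. If u is true, the consequent reduces to true regardless of the other variables. If u is false, the antecedent forces (u = F, t = T, r = F, s = F) or (u = F, t = T, r = T, s = F), and the consequent holds there. Either way the consequent holds.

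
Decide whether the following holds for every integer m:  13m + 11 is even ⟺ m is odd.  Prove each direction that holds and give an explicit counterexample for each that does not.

(⟸) Suppose m is odd; write m = 2j + 1. Then 13m + 11 = 13·(2j + 1) + 11 = 2·13j + 24, which is even.

(⟹) Suppose 13m + 11 is even. Since 13 is odd, 13m and m have the same parity, so 13m + 11 ≡ m + 11 (mod 2). As 11 is odd, 13m + 11 is even exactly when m is odd. Thus m is odd.

Both directions hold.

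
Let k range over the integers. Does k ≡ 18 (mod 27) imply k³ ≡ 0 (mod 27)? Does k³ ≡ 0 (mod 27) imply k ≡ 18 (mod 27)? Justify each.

Not equivalent: only (⇒) holds.

[⇒] Suppose k ≡ 18 (mod 27). Write k = 27j + 18. Then (27j + 18)³ = 19683j³ + 39366j² + 26244j + 5832 = 27(729j³ + 1458j² + 972j + 216) + 0, so k³ ≡ 0 (mod 27).

[⇐] This fails: take k = 0. Then 0³ = 0 ≡ 0 (mod 27), yet 0 ≡ 0 (mod 27), not 18.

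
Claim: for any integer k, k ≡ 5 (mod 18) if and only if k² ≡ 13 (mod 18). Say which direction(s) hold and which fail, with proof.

(⇒) This fails: take k = 5. Then 5 ≡ 5 (mod 18), but 5² = 25 ≡ 7 (mod 18), not 13.

(⇐) This fails: take k = 7. Then 7² = 49 ≡ 13 (mod 18), yet 7 ≡ 7 (mod 18), not 5.

(⇒) fails and (⇐) fails.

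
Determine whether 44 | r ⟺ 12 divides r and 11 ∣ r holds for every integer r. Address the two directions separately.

(⇒) fails; (⇐) holds.

(→) This fails: take r = 44. Certainly 44 ∣ 44, but 12 ∤ 44.

(←) Suppose 12 ∣ r and 11 ∣ r. Any common multiple of 12 and 11 is a multiple of their lcm; here gcd(12, 11) = 1, so lcm(12, 11) = 12·11 = 132, so 132 ∣ r. Since 44 ∣ 132, it follows that 44 ∣ r.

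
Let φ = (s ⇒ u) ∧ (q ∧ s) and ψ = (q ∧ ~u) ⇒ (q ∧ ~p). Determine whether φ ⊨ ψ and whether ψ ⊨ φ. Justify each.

Forward direction. Assume the antecedent. If q is true, the antecedent forces (q = T, s = T, u = T, p = F) or (q = T, s = T, u = T, p = T), and (q ∧ ~u) ⇒ (q ∧ ~p) holds there. If q is false, the antecedent cannot hold. Either way (q ∧ ~u) ⇒ (q ∧ ~p) holds.

Converse. This fails. Under q = F, s = F, u = F, p = F, the left side is false but the right side is true.

Only the forward direction holds.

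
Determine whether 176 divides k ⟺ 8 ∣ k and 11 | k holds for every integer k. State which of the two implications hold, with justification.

Only the forward direction holds.

(⟹) If 176 ∣ k, write k = 176q. Since 176 = 22·8, k = 8·(22q), so 8 ∣ k; and since 176 = 16·11, k = 11·(16q), so 11 ∣ k.

(⟸) This fails: take k = 88. Both 8 ∣ 88 and 11 ∣ 88, yet 88 is not a multiple of 176 (since 88 = 0·176 + 88), so 176 ∤ 88.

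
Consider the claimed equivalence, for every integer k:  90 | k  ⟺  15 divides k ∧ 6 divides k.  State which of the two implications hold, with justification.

Not equivalent: only (⇒) holds.

(→) If 90 ∣ k, write k = 90q. Since 90 = 6·15, k = 15·(6q), so 15 ∣ k; and since 90 = 15·6, k = 6·(15q), so 6 ∣ k.

(←) This fails: take k = 30. Both 15 ∣ 30 and 6 ∣ 30, yet 30 is not a multiple of 90 (since 30 = 0·90 + 30), so 90 ∤ 30.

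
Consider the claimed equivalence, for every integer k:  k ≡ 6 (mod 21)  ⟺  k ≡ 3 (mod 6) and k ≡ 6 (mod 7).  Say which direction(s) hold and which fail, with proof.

Only the reverse direction holds.

(⇐) If k ≡ 3 (mod 6) and k ≡ 6 (mod 7), then by the Chinese remainder theorem k ≡ 27 (mod 42). Since 27 ≡ 6 (mod 21) and 21 ∣ 42, we get k ≡ 6 (mod 21).

(⇒) This fails: k = 6 gives 6 ≡ 6 (mod 21) but 6 ≡ 0 (mod 6), so the conjunction on the right does not hold.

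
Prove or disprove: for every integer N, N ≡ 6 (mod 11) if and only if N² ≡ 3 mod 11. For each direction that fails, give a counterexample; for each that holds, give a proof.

(⇐) This fails: take N = 5. Then 5² = 25 ≡ 3 (mod 11), yet 5 ≡ 5 (mod 11), not 6.

(⇒) Suppose N ≡ 6 (mod 11). Write N = 11j + 6. Then (11j + 6)² = 121j² + 132j + 36 = 11(11j² + 12j + 3) + 3, so N² ≡ 3 (mod 11).

(⇒) holds; (⇐) fails.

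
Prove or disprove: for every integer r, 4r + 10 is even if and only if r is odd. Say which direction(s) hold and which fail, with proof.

(←) Suppose r is odd. Since 4 is even, 4r is even for every r, so 4r + 10 has the same parity as 10, which is even. Hence 4r + 10 is even.

(→) This fails: take r = 0. Then 4r + 10 = 10, which is even, yet r = 0 is even, not odd.

The forward direction fails; the converse holds.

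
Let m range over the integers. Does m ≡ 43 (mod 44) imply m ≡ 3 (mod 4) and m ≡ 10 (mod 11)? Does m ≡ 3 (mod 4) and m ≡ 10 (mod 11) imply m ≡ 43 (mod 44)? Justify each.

(→) Suppose m ≡ 43 (mod 44); write m = 44j + 43. Since 4 ∣ 44, reducing mod 4 gives m ≡ 43 ≡ 3 (mod 4); since 11 ∣ 44, reducing mod 11 gives m ≡ 43 ≡ 10 (mod 11).

(←) Conversely, if m ≡ 3 (mod 4) and m ≡ 10 (mod 11), then by the Chinese remainder theorem m ≡ 43 (mod 44). This is exactly m ≡ 43 (mod 44).

Both implications hold.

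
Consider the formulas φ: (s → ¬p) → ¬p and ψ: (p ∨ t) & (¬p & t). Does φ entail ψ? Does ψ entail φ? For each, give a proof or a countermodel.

Only the converse holds.

(→) This fails. Under t = F, s = F, p = F, the left side is true but the right side is false.

(←) Assume the antecedent. If t is true, the antecedent forces (t = T, s = F, p = F) or (t = T, s = T, p = F), and (s → ¬p) → ¬p holds there. If t is false, the antecedent cannot hold. Either way (s → ¬p) → ¬p holds.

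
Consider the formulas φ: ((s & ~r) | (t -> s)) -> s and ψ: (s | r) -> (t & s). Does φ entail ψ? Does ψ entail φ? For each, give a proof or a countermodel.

Neither implication holds.

Forward direction. This fails. Under t = F, s = T, r = F, the left side is true but the right side is false.

Converse. This fails. Under t = F, s = F, r = F, the left side is false but the right side is true.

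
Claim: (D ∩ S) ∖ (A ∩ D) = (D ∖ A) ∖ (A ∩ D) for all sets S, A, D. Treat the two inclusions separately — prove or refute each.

(⊆) holds; (⊇) fails.

(⊇) This inclusion fails. Take S = ∅, A = ∅, D = {1}; then 1 ∈ (D ∖ A) ∖ (A ∩ D) but 1 ∉ (D ∩ S) ∖ (A ∩ D).

(⊆) Let x ∈ (D ∩ S) ∖ (A ∩ D). Then x ∈ S ∩ D and x ∉ A, from which x ∈ (D ∖ A) ∖ (A ∩ D).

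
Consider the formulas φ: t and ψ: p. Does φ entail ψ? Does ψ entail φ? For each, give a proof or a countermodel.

Forward direction. This fails. Under t = T, p = F, the left side is true but the right side is false.

Converse. This fails. Under t = F, p = T, the left side is false but the right side is true.

Both directions fail.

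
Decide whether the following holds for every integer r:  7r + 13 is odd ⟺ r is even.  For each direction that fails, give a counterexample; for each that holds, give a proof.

Both implications hold.

(→) Suppose 7r + 13 is odd. Since 7 is odd, 7r and r have the same parity, so 7r + 13 ≡ r + 13 (mod 2). As 13 is odd, 7r + 13 is odd exactly when r is even. Thus r is even.

(←) Conversely, suppose r is even; write r = 2j. Then 7r + 13 = 7·(2j) + 13 = 2·7j + 13, which is odd.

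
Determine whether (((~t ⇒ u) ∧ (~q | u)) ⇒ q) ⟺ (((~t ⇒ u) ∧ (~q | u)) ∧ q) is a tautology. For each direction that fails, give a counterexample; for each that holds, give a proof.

(⇒) This fails. Under q = F, t = F, u = F, the left side is true but the right side is false.

(⇐) Assume the antecedent. If q is true, ((~t ⇒ u) ∧ (~q | u)) ⇒ q reduces to true regardless of the other variables. If q is false, the antecedent cannot hold. Either way ((~t ⇒ u) ∧ (~q | u)) ⇒ q holds.

Only the converse holds.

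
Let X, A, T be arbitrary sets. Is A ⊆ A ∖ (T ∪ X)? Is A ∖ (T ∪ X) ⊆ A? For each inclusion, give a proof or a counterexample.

(⊆) fails; (⊇) holds.

Reverse inclusion. Let x ∈ A ∖ (T ∪ X). Then x ∈ A and x ∉ X, T, from which x ∈ A.

Forward inclusion. This inclusion fails. Take X = {1}, A = {1}, T = ∅; then 1 ∈ A but 1 ∉ A ∖ (T ∪ X).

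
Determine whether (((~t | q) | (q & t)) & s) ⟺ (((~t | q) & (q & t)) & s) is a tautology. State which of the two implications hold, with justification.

(⟹) This fails. Under q = F, t = F, s = T, the left side is true but the right side is false.

(⟸) Assume the antecedent. If q is true, the antecedent forces (q = T, t = T, s = T), and ((~t | q) | (q & t)) & s holds there. If q is false, the antecedent cannot hold. Either way ((~t | q) | (q & t)) & s holds.

Not equivalent: only (⇐) holds.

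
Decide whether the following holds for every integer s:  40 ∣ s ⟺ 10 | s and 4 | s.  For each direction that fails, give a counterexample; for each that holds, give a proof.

Not equivalent: only (⇒) holds.

[⇒] If 40 ∣ s, write s = 40q. Since 40 = 4·10, s = 10·(4q), so 10 ∣ s; and since 40 = 10·4, s = 4·(10q), so 4 ∣ s.

[⇐] This fails: take s = 20. Both 10 ∣ 20 and 4 ∣ 20, yet 20 is not a multiple of 40 (since 20 = 0·40 + 20), so 40 ∤ 20.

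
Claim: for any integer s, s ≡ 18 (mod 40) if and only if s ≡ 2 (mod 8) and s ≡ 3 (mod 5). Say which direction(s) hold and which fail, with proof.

(⇒) Suppose s ≡ 18 (mod 40); write s = 40j + 18. Since 8 ∣ 40, reducing mod 8 gives s ≡ 18 ≡ 2 (mod 8); since 5 ∣ 40, reducing mod 5 gives s ≡ 18 ≡ 3 (mod 5).

(⇐) Conversely, if s ≡ 2 (mod 8) and s ≡ 3 (mod 5), then by the Chinese remainder theorem s ≡ 18 (mod 40). This is exactly s ≡ 18 (mod 40).

Both directions hold.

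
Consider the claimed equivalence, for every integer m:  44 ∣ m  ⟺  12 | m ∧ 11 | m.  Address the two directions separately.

Only the converse holds.

[⇒] This fails: take m = 44. Certainly 44 ∣ 44, but 12 ∤ 44.

[⇐] Suppose 12 ∣ m and 11 ∣ m. Any common multiple of 12 and 11 is a multiple of their lcm; here gcd(12, 11) = 1, so lcm(12, 11) = 12·11 = 132, so 132 ∣ m. Since 44 ∣ 132, it follows that 44 ∣ m.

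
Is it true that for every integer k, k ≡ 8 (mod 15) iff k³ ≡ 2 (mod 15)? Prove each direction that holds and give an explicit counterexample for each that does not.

(⟸) Suppose k³ ≡ 2 (mod 15). The only residue r in {0, …, 14} with r³ ≡ 2 (mod 15) is r = 8, so k ≡ 8 (mod 15).

(⟹) Suppose k ≡ 8 (mod 15). Write k = 15j + 8. Then (15j + 8)³ = 3375j³ + 5400j² + 2880j + 512 = 15(225j³ + 360j² + 192j + 34) + 2, so k³ ≡ 2 (mod 15).

The biconditional holds.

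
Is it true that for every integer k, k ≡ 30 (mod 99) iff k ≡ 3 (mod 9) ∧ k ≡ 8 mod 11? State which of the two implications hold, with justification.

The biconditional holds.

Forward direction. Suppose k ≡ 30 (mod 99); write k = 99j + 30. Since 9 ∣ 99, reducing mod 9 gives k ≡ 30 ≡ 3 (mod 9); since 11 ∣ 99, reducing mod 11 gives k ≡ 30 ≡ 8 (mod 11).

Converse. If k ≡ 3 (mod 9) and k ≡ 8 (mod 11), then by the Chinese remainder theorem k ≡ 30 (mod 99). This is exactly k ≡ 30 (mod 99).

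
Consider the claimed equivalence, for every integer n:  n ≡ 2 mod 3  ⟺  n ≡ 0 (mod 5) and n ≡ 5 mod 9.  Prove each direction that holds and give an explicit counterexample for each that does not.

[⇐] If n ≡ 0 (mod 5) and n ≡ 5 (mod 9), then by the Chinese remainder theorem n ≡ 5 (mod 45). Since 5 ≡ 2 (mod 3) and 3 ∣ 45, we get n ≡ 2 (mod 3).

[⇒] This fails: n = 32 gives 32 ≡ 2 (mod 3) but 32 ≡ 2 (mod 5), so the conjunction on the right does not hold.

(⇒) fails; (⇐) holds.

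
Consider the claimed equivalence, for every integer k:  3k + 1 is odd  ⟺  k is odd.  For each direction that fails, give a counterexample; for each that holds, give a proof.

(⇒) This fails: k = 6 gives 3k + 1 = 19, which is odd, but 6 is even, not odd.

(⇐) This also fails: k = 1 is odd, but 3k + 1 = 4 is even, not odd.

Neither direction holds.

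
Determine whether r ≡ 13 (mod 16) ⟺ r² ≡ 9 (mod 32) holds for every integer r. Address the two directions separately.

Converse. This fails: take r = 3. Then 3² = 9 ≡ 9 (mod 32), yet 3 ≡ 3 (mod 16), not 13.

Forward direction. Suppose r ≡ 13 (mod 16). Working modulo 32, r ∈ {13, 29}; for each such r, r² ≡ 9 (mod 32).

Only the forward direction holds.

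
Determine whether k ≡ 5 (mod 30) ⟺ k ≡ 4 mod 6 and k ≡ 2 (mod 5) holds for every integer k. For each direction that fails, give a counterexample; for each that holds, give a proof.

(⇒) This fails: k = 5 gives 5 ≡ 5 (mod 30) but 5 ≡ 5 (mod 6), so the conjunction on the right does not hold.

(⇐) This fails: k = 22 satisfies both congruences on the right (22 ≡ 4 mod 6 and 22 ≡ 2 mod 5) yet 22 ≡ 22 (mod 30), not 5.

Both directions fail.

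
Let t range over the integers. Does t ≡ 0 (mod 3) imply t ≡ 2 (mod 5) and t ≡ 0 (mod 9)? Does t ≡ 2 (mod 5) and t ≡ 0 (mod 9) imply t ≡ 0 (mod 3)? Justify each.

(⇒) fails; (⇐) holds.

(⇐) If t ≡ 2 (mod 5) and t ≡ 0 (mod 9), then by the Chinese remainder theorem t ≡ 27 (mod 45). Since 27 ≡ 0 (mod 3) and 3 ∣ 45, we get t ≡ 0 (mod 3).

(⇒) This fails: t = 0 gives 0 ≡ 0 (mod 3) but 0 ≡ 0 (mod 5), so the conjunction on the right does not hold.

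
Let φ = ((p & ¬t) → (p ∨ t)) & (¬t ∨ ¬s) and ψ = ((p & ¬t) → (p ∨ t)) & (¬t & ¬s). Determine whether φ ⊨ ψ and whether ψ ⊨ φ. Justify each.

Not equivalent: only (⇐) holds.

(⇒) This fails. Under t = T, p = F, s = F, the left side is true but the right side is false.

(⇐) Assume the antecedent. If t is true, the antecedent cannot hold. If t is false, the consequent reduces to true regardless of the other variables. Either way the consequent holds.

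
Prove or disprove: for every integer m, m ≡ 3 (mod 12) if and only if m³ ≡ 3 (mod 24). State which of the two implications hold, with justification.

(⇒) fails; (⇐) holds.

Forward direction. This fails: take m = 15. Then 15 ≡ 3 (mod 12), but 15³ = 3375 ≡ 15 (mod 24), not 3.

Converse. The residues r modulo 24 with r³ ≡ 3 (mod 24) are exactly {3}, and each is ≡ 3 (mod 12).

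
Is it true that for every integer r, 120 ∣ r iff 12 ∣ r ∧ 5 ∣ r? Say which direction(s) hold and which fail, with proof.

(→) If 120 ∣ r, write r = 120q. Since 120 = 10·12, r = 12·(10q), so 12 ∣ r; and since 120 = 24·5, r = 5·(24q), so 5 ∣ r.

(←) This fails: take r = 60. Both 12 ∣ 60 and 5 ∣ 60, yet 60 is not a multiple of 120 (since 60 = 0·120 + 60), so 120 ∤ 60.

(⇒) holds; (⇐) fails.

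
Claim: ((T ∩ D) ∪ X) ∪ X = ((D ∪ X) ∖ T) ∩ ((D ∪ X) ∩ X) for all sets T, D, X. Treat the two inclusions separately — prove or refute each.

Forward inclusion. This inclusion fails. Take T = {1}, D = {1}, X = ∅; then 1 ∈ ((T ∩ D) ∪ X) ∪ X but 1 ∉ ((D ∪ X) ∖ T) ∩ ((D ∪ X) ∩ X).

Reverse inclusion. Let x ∈ ((D ∪ X) ∖ T) ∩ ((D ∪ X) ∩ X). Then either x ∈ X and x ∉ T, D; or x ∈ D ∩ X and x ∉ T. In each case x ∈ ((T ∩ D) ∪ X) ∪ X, so ((D ∪ X) ∖ T) ∩ ((D ∪ X) ∩ X) ⊆ ((T ∩ D) ∪ X) ∪ X.

Only the reverse inclusion holds.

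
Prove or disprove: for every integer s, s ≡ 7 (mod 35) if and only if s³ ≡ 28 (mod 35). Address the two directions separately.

(⟸) Suppose s³ ≡ 28 (mod 35). The only residue r in {0, …, 34} with r³ ≡ 28 (mod 35) is r = 7, so s ≡ 7 (mod 35).

(⟹) Suppose s ≡ 7 (mod 35). Write s = 35j + 7. Then (35j + 7)³ = 42875j³ + 25725j² + 5145j + 343 = 35(1225j³ + 735j² + 147j + 9) + 28, so s³ ≡ 28 (mod 35).

Both directions hold.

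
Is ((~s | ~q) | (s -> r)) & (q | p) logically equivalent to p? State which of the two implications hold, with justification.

(⟹) This fails. Under r = F, p = F, q = T, s = F, the left side is true but the right side is false.

(⟸) This fails. Under r = F, p = T, q = T, s = T, the left side is false but the right side is true.

Neither implication holds.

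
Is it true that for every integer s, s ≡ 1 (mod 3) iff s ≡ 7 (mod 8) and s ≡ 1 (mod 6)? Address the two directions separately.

The forward direction fails; the converse holds.

[⇒] This fails: s = 1 gives 1 ≡ 1 (mod 3) but 1 ≡ 1 (mod 8), so the conjunction on the right does not hold.

[⇐] Conversely, if s ≡ 7 (mod 8) and s ≡ 1 (mod 6), then by the Chinese remainder theorem s ≡ 7 (mod 24). Since 7 ≡ 1 (mod 3) and 3 ∣ 24, we get s ≡ 1 (mod 3).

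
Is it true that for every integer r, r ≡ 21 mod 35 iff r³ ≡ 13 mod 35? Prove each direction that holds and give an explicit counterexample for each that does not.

(→) This fails: take r = 21. Then 21 ≡ 21 (mod 35), but 21³ = 9261 ≡ 21 (mod 35), not 13.

(←) This fails: take r = 12. Then 12³ = 1728 ≡ 13 (mod 35), yet 12 ≡ 12 (mod 35), not 21.

(⇒) fails and (⇐) fails.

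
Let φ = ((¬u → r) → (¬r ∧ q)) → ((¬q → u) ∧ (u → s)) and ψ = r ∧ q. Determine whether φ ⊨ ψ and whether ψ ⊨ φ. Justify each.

Only the reverse direction holds.

[⇒] This fails. Under q = T, u = F, s = F, r = F, the left side is true but the right side is false.

[⇐] Assume the antecedent. If u is true, the antecedent forces (q = T, u = T, s = F, r = T) or (q = T, u = T, s = T, r = T), and the consequent holds there. If u is false, the antecedent forces (q = T, u = F, s = F, r = T) or (q = T, u = F, s = T, r = T), and the consequent holds there. Either way the consequent holds.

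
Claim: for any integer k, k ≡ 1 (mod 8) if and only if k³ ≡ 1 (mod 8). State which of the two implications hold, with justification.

[⇐] Suppose k³ ≡ 1 (mod 8). The only residue r in {0, …, 7} with r³ ≡ 1 (mod 8) is r = 1, so k ≡ 1 (mod 8).

[⇒] Suppose k ≡ 1 (mod 8). Write k = 8j + 1. Then (8j + 1)³ = 512j³ + 192j² + 24j + 1 = 8(64j³ + 24j² + 3j) + 1, so k³ ≡ 1 (mod 8).

Equivalent; both directions hold.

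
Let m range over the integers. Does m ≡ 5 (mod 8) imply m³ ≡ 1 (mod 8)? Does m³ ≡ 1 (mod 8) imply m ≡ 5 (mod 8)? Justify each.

Neither implication holds.

[⇒] This fails: take m = 5. Then 5 ≡ 5 (mod 8), but 5³ = 125 ≡ 5 (mod 8), not 1.

[⇐] This fails: take m = 1. Then 1³ = 1 ≡ 1 (mod 8), yet 1 ≡ 1 (mod 8), not 5.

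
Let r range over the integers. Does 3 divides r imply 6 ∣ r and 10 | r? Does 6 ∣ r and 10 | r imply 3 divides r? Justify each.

Converse. Suppose 6 ∣ r and 10 ∣ r. Any common multiple of 6 and 10 is a multiple of their lcm; here lcm(6, 10) = 6·10/gcd(6, 10) = 60/2 = 30, so 30 ∣ r. Since 3 ∣ 30, it follows that 3 ∣ r.

Forward direction. This fails: take r = 3. Certainly 3 ∣ 3, but 6 ∤ 3.

Only the reverse direction holds.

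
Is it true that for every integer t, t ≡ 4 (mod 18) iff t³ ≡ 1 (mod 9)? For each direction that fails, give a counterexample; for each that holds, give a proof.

Only the forward direction holds.

(⟹) Suppose t ≡ 4 (mod 18). Then t³ ≡ 4³ = 64 (mod 18), and since 9 ∣ 18, also t³ ≡ 1 (mod 9).

(⟸) This fails: take t = 1. Then 1³ = 1 ≡ 1 (mod 9), yet 1 ≡ 1 (mod 18), not 4.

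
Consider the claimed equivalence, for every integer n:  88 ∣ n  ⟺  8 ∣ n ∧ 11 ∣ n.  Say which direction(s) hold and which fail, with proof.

The biconditional holds.

(⇒) If 88 ∣ n, write n = 88q. Since 88 = 11·8, n = 8·(11q), so 8 ∣ n; and since 88 = 8·11, n = 11·(8q), so 11 ∣ n.

(⇐) Suppose 8 ∣ n and 11 ∣ n. Any common multiple of 8 and 11 is a multiple of their lcm; here gcd(8, 11) = 1, so lcm(8, 11) = 8·11 = 88, so 88 ∣ n.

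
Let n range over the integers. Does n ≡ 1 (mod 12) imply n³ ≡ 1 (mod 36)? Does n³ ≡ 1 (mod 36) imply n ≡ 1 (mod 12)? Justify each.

The biconditional holds.

Forward direction. Suppose n ≡ 1 (mod 12). Working modulo 36, n ∈ {1, 13, 25}; for each such r, r³ ≡ 1 (mod 36).

Converse. The residues r modulo 36 with r³ ≡ 1 (mod 36) are exactly {1, 13, 25}, and each is ≡ 1 (mod 12).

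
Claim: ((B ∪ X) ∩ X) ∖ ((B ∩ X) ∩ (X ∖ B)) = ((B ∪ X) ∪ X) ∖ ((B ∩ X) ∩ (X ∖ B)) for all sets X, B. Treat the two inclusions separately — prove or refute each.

(⊆) holds; (⊇) fails.

(⊇) This inclusion fails. Take X = ∅, B = {1}; then 1 ∈ ((B ∪ X) ∪ X) ∖ ((B ∩ X) ∩ (X ∖ B)) but 1 ∉ ((B ∪ X) ∩ X) ∖ ((B ∩ X) ∩ (X ∖ B)).

(⊆) Let x ∈ ((B ∪ X) ∩ X) ∖ ((B ∩ X) ∩ (X ∖ B)). Then either x ∈ X and x ∉ B; or x ∈ X ∩ B. In each case x ∈ ((B ∪ X) ∪ X) ∖ ((B ∩ X) ∩ (X ∖ B)), so ((B ∪ X) ∩ X) ∖ ((B ∩ X) ∩ (X ∖ B)) ⊆ ((B ∪ X) ∪ X) ∖ ((B ∩ X) ∩ (X ∖ B)).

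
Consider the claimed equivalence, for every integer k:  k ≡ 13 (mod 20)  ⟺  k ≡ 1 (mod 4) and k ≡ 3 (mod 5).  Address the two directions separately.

Equivalent; both directions hold.

(⇒) Suppose k ≡ 13 (mod 20); write k = 20j + 13. Since 4 ∣ 20, reducing mod 4 gives k ≡ 13 ≡ 1 (mod 4); since 5 ∣ 20, reducing mod 5 gives k ≡ 13 ≡ 3 (mod 5).

(⇐) Conversely, if k ≡ 1 (mod 4) and k ≡ 3 (mod 5), then by the Chinese remainder theorem k ≡ 13 (mod 20). This is exactly k ≡ 13 (mod 20).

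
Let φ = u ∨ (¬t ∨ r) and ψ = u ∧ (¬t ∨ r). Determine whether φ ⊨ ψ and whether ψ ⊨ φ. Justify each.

Not equivalent: only (⇐) holds.

[⇒] This fails. Under t = F, r = F, u = F, the left side is true but the right side is false.

[⇐] Assume the antecedent. If t is true, the antecedent forces (t = T, r = T, u = T), and u ∨ (¬t ∨ r) holds there. If t is false, u ∨ (¬t ∨ r) reduces to true regardless of the other variables. Either way u ∨ (¬t ∨ r) holds.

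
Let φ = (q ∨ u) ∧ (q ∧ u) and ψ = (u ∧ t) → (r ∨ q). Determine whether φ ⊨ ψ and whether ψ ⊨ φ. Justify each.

(→) Assume the antecedent. If t is true, the antecedent forces (t = T, q = T, r = F, u = T) or (t = T, q = T, r = T, u = T), and (u ∧ t) → (r ∨ q) holds there. If t is false, (u ∧ t) → (r ∨ q) reduces to true regardless of the other variables. Either way (u ∧ t) → (r ∨ q) holds.

(←) This fails. Under t = F, q = F, r = F, u = F, the left side is false but the right side is true.

(⇒) holds; (⇐) fails.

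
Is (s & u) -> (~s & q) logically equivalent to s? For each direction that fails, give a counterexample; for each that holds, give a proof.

(⟹) This fails. Under u = F, q = F, s = F, the left side is true but the right side is false.

(⟸) This fails. Under u = T, q = F, s = T, the left side is false but the right side is true.

Neither direction holds.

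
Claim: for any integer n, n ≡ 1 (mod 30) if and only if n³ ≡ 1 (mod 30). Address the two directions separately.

Both directions hold; the statement is true.

[⇒] Suppose n ≡ 1 (mod 30). Write n = 30j + 1. Then (30j + 1)³ = 27000j³ + 2700j² + 90j + 1 = 30(900j³ + 90j² + 3j) + 1, so n³ ≡ 1 (mod 30).

[⇐] Conversely, suppose n³ ≡ 1 (mod 30). The only residue r in {0, …, 29} with r³ ≡ 1 (mod 30) is r = 1, so n ≡ 1 (mod 30).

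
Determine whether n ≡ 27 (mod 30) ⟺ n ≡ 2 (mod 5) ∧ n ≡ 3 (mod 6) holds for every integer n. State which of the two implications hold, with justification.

(←) If n ≡ 2 (mod 5) and n ≡ 3 (mod 6), then by the Chinese remainder theorem n ≡ 27 (mod 30). This is exactly n ≡ 27 (mod 30).

(→) Suppose n ≡ 27 (mod 30); write n = 30j + 27. Since 5 ∣ 30, reducing mod 5 gives n ≡ 27 ≡ 2 (mod 5); since 6 ∣ 30, reducing mod 6 gives n ≡ 27 ≡ 3 (mod 6).

Both implications hold.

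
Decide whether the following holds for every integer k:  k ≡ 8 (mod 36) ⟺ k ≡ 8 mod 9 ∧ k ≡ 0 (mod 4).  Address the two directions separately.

Both implications hold.

(⇒) Suppose k ≡ 8 (mod 36); write k = 36j + 8. Since 9 ∣ 36, reducing mod 9 gives k ≡ 8 (mod 9); since 4 ∣ 36, reducing mod 4 gives k ≡ 8 ≡ 0 (mod 4).

(⇐) Conversely, if k ≡ 8 (mod 9) and k ≡ 0 (mod 4), then by the Chinese remainder theorem k ≡ 8 (mod 36). This is exactly k ≡ 8 (mod 36).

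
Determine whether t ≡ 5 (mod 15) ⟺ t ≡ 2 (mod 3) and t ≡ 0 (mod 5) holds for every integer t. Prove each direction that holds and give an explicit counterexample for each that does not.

Both implications hold.

[⇐] If t ≡ 2 (mod 3) and t ≡ 0 (mod 5), then by the Chinese remainder theorem t ≡ 5 (mod 15). This is exactly t ≡ 5 (mod 15).

[⇒] Suppose t ≡ 5 (mod 15); write t = 15j + 5. Since 3 ∣ 15, reducing mod 3 gives t ≡ 5 ≡ 2 (mod 3); since 5 ∣ 15, reducing mod 5 gives t ≡ 5 ≡ 0 (mod 5).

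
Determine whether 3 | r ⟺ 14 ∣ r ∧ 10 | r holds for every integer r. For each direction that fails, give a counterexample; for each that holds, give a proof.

Neither implication holds.

(⇒) This fails: take r = 3. Certainly 3 ∣ 3, but 14 ∤ 3.

(⇐) This fails: take r = 70. Both 14 ∣ 70 and 10 ∣ 70, yet 70 is not a multiple of 3 (since 70 = 23·3 + 1), so 3 ∤ 70.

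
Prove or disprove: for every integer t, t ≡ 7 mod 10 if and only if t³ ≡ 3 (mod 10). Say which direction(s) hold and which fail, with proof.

Forward direction. Suppose t ≡ 7 mod 10. Write t = 10j + 7. Then (10j + 7)³ = 1000j³ + 2100j² + 1470j + 343 = 10(100j³ + 210j² + 147j + 34) + 3, so t³ ≡ 3 (mod 10).

Converse. Suppose t³ ≡ 3 (mod 10). The only residue r in {0, …, 9} with r³ ≡ 3 (mod 10) is r = 7, so t ≡ 7 (mod 10).

Equivalent; both directions hold.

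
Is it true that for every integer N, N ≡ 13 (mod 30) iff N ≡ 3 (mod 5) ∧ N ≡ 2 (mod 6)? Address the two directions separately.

(⇒) This fails: N = 13 gives 13 ≡ 13 (mod 30) but 13 ≡ 1 (mod 6), so the conjunction on the right does not hold.

(⇐) This fails: N = 8 satisfies both congruences on the right (8 ≡ 3 mod 5 and 8 ≡ 2 mod 6) yet 8 ≡ 8 (mod 30), not 13.

Both directions fail.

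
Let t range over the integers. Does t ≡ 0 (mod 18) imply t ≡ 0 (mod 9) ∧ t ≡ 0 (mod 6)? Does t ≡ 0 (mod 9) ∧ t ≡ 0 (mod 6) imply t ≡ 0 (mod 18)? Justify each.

Equivalent; both directions hold.

Forward direction. Suppose t ≡ 0 (mod 18); write t = 18j + 0. Since 9 ∣ 18, reducing mod 9 gives t ≡ 0 (mod 9); since 6 ∣ 18, reducing mod 6 gives t ≡ 0 (mod 6).

Converse. If t ≡ 0 (mod 9) and t ≡ 0 (mod 6), then by the Chinese remainder theorem t ≡ 0 (mod 18). This is exactly t ≡ 0 (mod 18).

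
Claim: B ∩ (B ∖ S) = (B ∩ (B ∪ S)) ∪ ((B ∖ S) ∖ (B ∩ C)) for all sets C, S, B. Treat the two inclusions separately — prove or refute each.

Only the forward inclusion holds.

(⟸) This inclusion fails. Take C = ∅, S = {1}, B = {1}; then 1 ∈ (B ∩ (B ∪ S)) ∪ ((B ∖ S) ∖ (B ∩ C)) but 1 ∉ B ∩ (B ∖ S).

(⟹) Let x ∈ B ∩ (B ∖ S). Then either x ∈ B and x ∉ C, S; or x ∈ C ∩ B and x ∉ S. In each case x ∈ (B ∩ (B ∪ S)) ∪ ((B ∖ S) ∖ (B ∩ C)), so B ∩ (B ∖ S) ⊆ (B ∩ (B ∪ S)) ∪ ((B ∖ S) ∖ (B ∩ C)).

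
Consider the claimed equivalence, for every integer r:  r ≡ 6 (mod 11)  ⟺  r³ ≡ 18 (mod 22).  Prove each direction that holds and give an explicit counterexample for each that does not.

Converse. The residues r modulo 22 with r³ ≡ 18 (mod 22) are exactly {6}, and each is ≡ 6 (mod 11).

Forward direction. This fails: take r = 17. Then 17 ≡ 6 (mod 11), but 17³ = 4913 ≡ 7 (mod 22), not 18.

(⇒) fails; (⇐) holds.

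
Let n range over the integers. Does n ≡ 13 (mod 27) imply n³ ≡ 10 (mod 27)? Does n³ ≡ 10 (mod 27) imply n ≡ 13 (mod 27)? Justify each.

(⟹) Suppose n ≡ 13 (mod 27). Write n = 27j + 13. Then (27j + 13)³ = 19683j³ + 28431j² + 13689j + 2197 = 27(729j³ + 1053j² + 507j + 81) + 10, so n³ ≡ 10 (mod 27).

(⟸) This fails: take n = 4. Then 4³ = 64 ≡ 10 (mod 27), yet 4 ≡ 4 (mod 27), not 13.

The forward direction holds; the converse fails.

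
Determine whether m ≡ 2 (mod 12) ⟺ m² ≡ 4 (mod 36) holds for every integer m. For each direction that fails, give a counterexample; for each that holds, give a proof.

(→) This fails: take m = 14. Then 14 ≡ 2 (mod 12), but 14² = 196 ≡ 16 (mod 36), not 4.

(←) This fails: take m = 16. Then 16² = 256 ≡ 4 (mod 36), yet 16 ≡ 4 (mod 12), not 2.

Neither implication holds.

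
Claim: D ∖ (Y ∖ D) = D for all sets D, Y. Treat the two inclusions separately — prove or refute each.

Reverse inclusion. Let x ∈ D. Then either x ∈ D and x ∉ Y; or x ∈ D ∩ Y. In each case x ∈ D ∖ (Y ∖ D), so D ⊆ D ∖ (Y ∖ D).

Forward inclusion. Let x ∈ D ∖ (Y ∖ D). Then either x ∈ D and x ∉ Y; or x ∈ D ∩ Y. In each case x ∈ D, so D ∖ (Y ∖ D) ⊆ D.

Both inclusions hold.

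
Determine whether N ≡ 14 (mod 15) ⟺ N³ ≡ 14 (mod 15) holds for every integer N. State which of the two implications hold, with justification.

(←) Suppose N³ ≡ 14 (mod 15). The only residue r in {0, …, 14} with r³ ≡ 14 (mod 15) is r = 14, so N ≡ 14 (mod 15).

(→) Suppose N ≡ 14 (mod 15). Write N = 15j + 14. Then (15j + 14)³ = 3375j³ + 9450j² + 8820j + 2744 = 15(225j³ + 630j² + 588j + 182) + 14, so N³ ≡ 14 (mod 15).

The biconditional holds.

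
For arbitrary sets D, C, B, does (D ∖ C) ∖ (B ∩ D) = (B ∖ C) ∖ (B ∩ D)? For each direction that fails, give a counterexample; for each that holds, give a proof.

(⊆) This inclusion fails. Take D = {1}, C = ∅, B = ∅; then 1 ∈ (D ∖ C) ∖ (B ∩ D) but 1 ∉ (B ∖ C) ∖ (B ∩ D).

(⊇) This inclusion fails. Take D = ∅, C = ∅, B = {1}; then 1 ∈ (B ∖ C) ∖ (B ∩ D) but 1 ∉ (D ∖ C) ∖ (B ∩ D).

Neither inclusion holds.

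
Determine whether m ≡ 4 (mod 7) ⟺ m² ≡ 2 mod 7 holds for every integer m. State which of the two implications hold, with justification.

Only the forward direction holds.

(→) Suppose m ≡ 4 (mod 7). Write m = 7j + 4. Then (7j + 4)² = 49j² + 56j + 16 = 7(7j² + 8j + 2) + 2, so m² ≡ 2 (mod 7).

(←) This fails: take m = 3. Then 3² = 9 ≡ 2 (mod 7), yet 3 ≡ 3 (mod 7), not 4.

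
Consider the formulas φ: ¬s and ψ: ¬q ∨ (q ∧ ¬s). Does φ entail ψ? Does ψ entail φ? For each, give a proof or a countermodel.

Forward direction. Assume the antecedent. If q is true, the antecedent forces (q = T, s = F), and ¬q ∨ (q ∧ ¬s) holds there. If q is false, ¬q ∨ (q ∧ ¬s) reduces to true regardless of the other variables. Either way ¬q ∨ (q ∧ ¬s) holds.

Converse. This fails. Under q = F, s = T, the left side is false but the right side is true.

Not equivalent: only (⇒) holds.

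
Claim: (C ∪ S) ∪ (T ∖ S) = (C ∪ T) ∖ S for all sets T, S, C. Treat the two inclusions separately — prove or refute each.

(⟹) This inclusion fails. Take T = ∅, S = {1}, C = ∅; then 1 ∈ (C ∪ S) ∪ (T ∖ S) but 1 ∉ (C ∪ T) ∖ S.

(⟸) Let x ∈ (C ∪ T) ∖ S. Then either x ∈ T and x ∉ S, C; or x ∈ C and x ∉ T, S; or x ∈ T ∩ C and x ∉ S. In each case x ∈ (C ∪ S) ∪ (T ∖ S), so (C ∪ T) ∖ S ⊆ (C ∪ S) ∪ (T ∖ S).

(⊆) fails; (⊇) holds.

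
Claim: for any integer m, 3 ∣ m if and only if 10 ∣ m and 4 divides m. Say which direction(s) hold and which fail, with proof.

Neither direction holds.

(⟹) This fails: take m = 3. Certainly 3 ∣ 3, but 10 ∤ 3.

(⟸) This fails: take m = 20. Both 10 ∣ 20 and 4 ∣ 20, yet 20 is not a multiple of 3 (since 20 = 6·3 + 2), so 3 ∤ 20.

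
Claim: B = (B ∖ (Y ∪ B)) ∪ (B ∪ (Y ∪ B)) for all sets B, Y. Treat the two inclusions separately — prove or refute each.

(⟹) Let x ∈ B. Then either x ∈ B and x ∉ Y; or x ∈ B ∩ Y. In each case x ∈ (B ∖ (Y ∪ B)) ∪ (B ∪ (Y ∪ B)), so B ⊆ (B ∖ (Y ∪ B)) ∪ (B ∪ (Y ∪ B)).

(⟸) This inclusion fails. Take B = ∅, Y = {1}; then 1 ∈ (B ∖ (Y ∪ B)) ∪ (B ∪ (Y ∪ B)) but 1 ∉ B.

The sets are not equal: only the forward inclusion holds.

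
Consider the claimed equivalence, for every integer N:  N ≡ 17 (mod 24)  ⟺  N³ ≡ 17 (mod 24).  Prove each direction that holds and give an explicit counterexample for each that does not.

Both directions hold.

[⇒] Suppose N ≡ 17 (mod 24). Write N = 24j + 17. Then (24j + 17)³ = 13824j³ + 29376j² + 20808j + 4913 = 24(576j³ + 1224j² + 867j + 204) + 17, so N³ ≡ 17 (mod 24).

[⇐] Conversely, suppose N³ ≡ 17 (mod 24). The only residue r in {0, …, 23} with r³ ≡ 17 (mod 24) is r = 17, so N ≡ 17 (mod 24).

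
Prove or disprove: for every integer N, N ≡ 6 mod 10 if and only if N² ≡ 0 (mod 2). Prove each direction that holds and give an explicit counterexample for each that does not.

[⇐] This fails: take N = 0. Then 0² = 0 ≡ 0 (mod 2), yet 0 ≡ 0 (mod 10), not 6.

[⇒] Suppose N ≡ 6 (mod 10). Then N² ≡ 6² = 36 (mod 10), and since 2 ∣ 10, also N² ≡ 0 (mod 2).

(⇒) holds; (⇐) fails.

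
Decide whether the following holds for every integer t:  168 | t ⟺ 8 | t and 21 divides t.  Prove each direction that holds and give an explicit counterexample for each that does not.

(⇒) If 168 ∣ t, write t = 168q. Since 168 = 21·8, t = 8·(21q), so 8 ∣ t; and since 168 = 8·21, t = 21·(8q), so 21 ∣ t.

(⇐) Suppose 8 ∣ t and 21 ∣ t. Any common multiple of 8 and 21 is a multiple of their lcm; here gcd(8, 21) = 1, so lcm(8, 21) = 8·21 = 168, so 168 ∣ t.

Both implications hold.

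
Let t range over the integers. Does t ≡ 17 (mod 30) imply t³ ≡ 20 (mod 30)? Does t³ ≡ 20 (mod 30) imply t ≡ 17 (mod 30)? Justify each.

Neither implication holds.

(⇒) This fails: take t = 17. Then 17 ≡ 17 (mod 30), but 17³ = 4913 ≡ 23 (mod 30), not 20.

(⇐) This fails: take t = 20. Then 20³ = 8000 ≡ 20 (mod 30), yet 20 ≡ 20 (mod 30), not 17.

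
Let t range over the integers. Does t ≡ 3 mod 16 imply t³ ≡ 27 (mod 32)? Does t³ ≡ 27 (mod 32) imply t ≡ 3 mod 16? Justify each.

(⇒) This fails: take t = 19. Then 19 ≡ 3 (mod 16), but 19³ = 6859 ≡ 11 (mod 32), not 27.

(⇐) Conversely, the residues r modulo 32 with r³ ≡ 27 (mod 32) are exactly {3}, and each is ≡ 3 (mod 16).

(⇒) fails; (⇐) holds.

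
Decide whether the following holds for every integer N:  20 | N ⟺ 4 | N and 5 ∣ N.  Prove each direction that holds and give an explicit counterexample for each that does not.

Both implications hold.

(⟸) Suppose 4 ∣ N and 5 ∣ N. Any common multiple of 4 and 5 is a multiple of their lcm; here gcd(4, 5) = 1, so lcm(4, 5) = 4·5 = 20, so 20 ∣ N.

(⟹) If 20 ∣ N, write N = 20q. Since 20 = 5·4, N = 4·(5q), so 4 ∣ N; and since 20 = 4·5, N = 5·(4q), so 5 ∣ N.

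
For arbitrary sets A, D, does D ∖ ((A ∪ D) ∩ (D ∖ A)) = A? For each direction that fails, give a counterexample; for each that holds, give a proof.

The sets are not equal: only the forward inclusion holds.

(⊆) Let x ∈ D ∖ ((A ∪ D) ∩ (D ∖ A)). Then x ∈ A ∩ D, from which x ∈ A.

(⊇) This inclusion fails. Take A = {1}, D = ∅; then 1 ∈ A but 1 ∉ D ∖ ((A ∪ D) ∩ (D ∖ A)).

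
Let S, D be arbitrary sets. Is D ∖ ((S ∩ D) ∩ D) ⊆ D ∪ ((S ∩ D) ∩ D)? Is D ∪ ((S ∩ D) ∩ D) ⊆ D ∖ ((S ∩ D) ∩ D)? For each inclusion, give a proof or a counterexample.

(⊆) Let x ∈ D ∖ ((S ∩ D) ∩ D). Then x ∈ D and x ∉ S, from which x ∈ D ∪ ((S ∩ D) ∩ D).

(⊇) This inclusion fails. Take S = {1}, D = {1}; then 1 ∈ D ∪ ((S ∩ D) ∩ D) but 1 ∉ D ∖ ((S ∩ D) ∩ D).

(⊆) holds; (⊇) fails.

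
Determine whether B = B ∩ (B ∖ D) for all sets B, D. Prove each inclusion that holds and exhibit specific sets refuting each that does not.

Forward inclusion. This inclusion fails. Take B = {1}, D = {1}; then 1 ∈ B but 1 ∉ B ∩ (B ∖ D).

Reverse inclusion. Let x ∈ B ∩ (B ∖ D). Then x ∈ B and x ∉ D, from which x ∈ B.

(⊆) fails; (⊇) holds.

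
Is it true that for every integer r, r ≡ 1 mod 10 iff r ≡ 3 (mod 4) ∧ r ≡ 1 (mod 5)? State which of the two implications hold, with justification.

(⇒) This fails: r = 1 gives 1 ≡ 1 (mod 10) but 1 ≡ 1 (mod 4), so the conjunction on the right does not hold.

(⇐) Conversely, if r ≡ 3 (mod 4) and r ≡ 1 (mod 5), then by the Chinese remainder theorem r ≡ 11 (mod 20). Since 11 ≡ 1 (mod 10) and 10 ∣ 20, we get r ≡ 1 (mod 10).

Only the reverse direction holds.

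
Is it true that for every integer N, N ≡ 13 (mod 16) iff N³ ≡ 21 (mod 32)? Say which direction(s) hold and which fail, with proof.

The forward direction fails; the converse holds.

Forward direction. This fails: take N = 29. Then 29 ≡ 13 (mod 16), but 29³ = 24389 ≡ 5 (mod 32), not 21.

Converse. The residues r modulo 32 with r³ ≡ 21 (mod 32) are exactly {13}, and each is ≡ 13 (mod 16).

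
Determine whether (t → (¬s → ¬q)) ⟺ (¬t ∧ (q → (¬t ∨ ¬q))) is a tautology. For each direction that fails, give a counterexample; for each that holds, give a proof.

Only the converse holds.

(→) This fails. Under t = T, q = F, s = F, the left side is true but the right side is false.

(←) Assume the antecedent. If t is true, the antecedent cannot hold. If t is false, t → (¬s → ¬q) reduces to true regardless of the other variables. Either way t → (¬s → ¬q) holds.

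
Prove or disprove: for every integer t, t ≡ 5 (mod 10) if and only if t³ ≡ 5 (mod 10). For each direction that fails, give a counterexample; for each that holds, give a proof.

(→) Suppose t ≡ 5 (mod 10). Write t = 10j + 5. Then (10j + 5)³ = 1000j³ + 1500j² + 750j + 125 = 10(100j³ + 150j² + 75j + 12) + 5, so t³ ≡ 5 (mod 10).

(←) Conversely, suppose t³ ≡ 5 (mod 10). The only residue r in {0, …, 9} with r³ ≡ 5 (mod 10) is r = 5, so t ≡ 5 (mod 10).

Both directions hold; the statement is true.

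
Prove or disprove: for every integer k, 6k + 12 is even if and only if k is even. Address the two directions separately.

Not equivalent: only (⇐) holds.

[⇐] Suppose k is even. Since 6 is even, 6k is even for every k, so 6k + 12 has the same parity as 12, which is even. Hence 6k + 12 is even.

[⇒] This fails: take k = 7. Then 6k + 12 = 54, which is even, yet k = 7 is odd, not even.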